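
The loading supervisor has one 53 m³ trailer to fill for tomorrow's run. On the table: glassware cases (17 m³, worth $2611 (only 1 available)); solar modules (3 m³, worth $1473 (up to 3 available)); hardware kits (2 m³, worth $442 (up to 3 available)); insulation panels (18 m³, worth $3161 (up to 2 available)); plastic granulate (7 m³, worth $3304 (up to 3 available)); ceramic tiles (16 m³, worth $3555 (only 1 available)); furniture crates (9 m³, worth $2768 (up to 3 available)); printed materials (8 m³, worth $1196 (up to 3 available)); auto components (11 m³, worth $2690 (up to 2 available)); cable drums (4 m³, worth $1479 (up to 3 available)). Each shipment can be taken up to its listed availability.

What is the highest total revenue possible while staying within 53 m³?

By revenue per m³: solar modules 491.00, plastic granulate 472.00, cable drums 369.75, furniture crates 307.56 lead.
Taking 3×solar modules + hardware kits + 3×plastic granulate + furniture crates + 3×cable drums: 53 m³ used, 21978 in revenue.
That's the maximum — no swap from here does better than 21978.

21978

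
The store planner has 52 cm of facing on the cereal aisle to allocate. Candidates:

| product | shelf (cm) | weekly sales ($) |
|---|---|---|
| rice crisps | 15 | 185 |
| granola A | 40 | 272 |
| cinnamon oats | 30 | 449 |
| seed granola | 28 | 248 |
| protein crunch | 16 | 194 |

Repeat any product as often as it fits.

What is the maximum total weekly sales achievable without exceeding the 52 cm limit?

Ranking by ratio (weekly sales/cm): cinnamon oats 14.97, rice crisps 12.33, protein crunch 12.12, seed granola 8.86.
Taking the top-ratio products first gives rice crisps + cinnamon oats for 634 (45 cm).
Dropping rice crisps frees 15 cm; slotting in protein crunch (16 cm) lifts the total to 643 at 46 cm.

643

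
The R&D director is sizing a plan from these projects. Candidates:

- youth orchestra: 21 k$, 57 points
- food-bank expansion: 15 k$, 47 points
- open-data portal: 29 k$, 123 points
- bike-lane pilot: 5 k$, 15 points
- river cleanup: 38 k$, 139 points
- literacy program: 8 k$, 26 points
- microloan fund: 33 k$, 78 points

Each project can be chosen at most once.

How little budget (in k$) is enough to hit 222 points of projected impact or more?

65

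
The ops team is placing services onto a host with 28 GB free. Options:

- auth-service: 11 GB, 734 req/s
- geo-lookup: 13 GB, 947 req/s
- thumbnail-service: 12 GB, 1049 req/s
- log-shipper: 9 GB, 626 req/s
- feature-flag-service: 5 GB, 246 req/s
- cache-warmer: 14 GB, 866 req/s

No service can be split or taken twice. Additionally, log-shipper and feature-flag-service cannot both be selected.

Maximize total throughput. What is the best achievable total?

A density-first pass picks geo-lookup + thumbnail-service — 1996 at 25 GB.
The 13 GB tied up in geo-lookup is better spent on auth-service + feature-flag-service — total rises to 2029 (28 GB).

2029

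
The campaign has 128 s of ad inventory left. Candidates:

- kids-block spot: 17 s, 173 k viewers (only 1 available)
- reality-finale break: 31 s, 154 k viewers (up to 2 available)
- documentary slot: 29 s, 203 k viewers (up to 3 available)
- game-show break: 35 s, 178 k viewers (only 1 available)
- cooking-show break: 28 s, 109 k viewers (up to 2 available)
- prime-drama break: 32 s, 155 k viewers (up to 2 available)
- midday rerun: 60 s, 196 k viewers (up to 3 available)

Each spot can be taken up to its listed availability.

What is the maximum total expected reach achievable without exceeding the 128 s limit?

Ranking by ratio (expected reach/s): kids-block spot 10.18, documentary slot 7.00, game-show break 5.09, reality-finale break 4.97.
The ratio heuristic lands on kids-block spot + 3×documentary slot (782) but leaves 24 s idle.
Dropping kids-block spot frees 17 s; slotting in game-show break (35 s) lifts the total to 787 at 122 s.
Every other selection either busts 128 s or exceeds an availability limit or fails to beat 787.

787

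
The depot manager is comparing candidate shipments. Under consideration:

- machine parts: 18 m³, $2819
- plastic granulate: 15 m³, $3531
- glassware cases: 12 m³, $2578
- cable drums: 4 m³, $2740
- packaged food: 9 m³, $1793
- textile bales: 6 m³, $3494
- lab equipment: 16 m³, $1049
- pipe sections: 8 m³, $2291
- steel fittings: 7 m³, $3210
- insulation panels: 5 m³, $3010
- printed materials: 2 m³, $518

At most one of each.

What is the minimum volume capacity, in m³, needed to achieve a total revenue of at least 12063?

22

Need the lightest bundle worth ≥ 12063.
cable drums + textile bales + steel fittings + insulation panels reaches 12454 using 22 m³.
Any bundle with less than 22 m³ falls short of 12063.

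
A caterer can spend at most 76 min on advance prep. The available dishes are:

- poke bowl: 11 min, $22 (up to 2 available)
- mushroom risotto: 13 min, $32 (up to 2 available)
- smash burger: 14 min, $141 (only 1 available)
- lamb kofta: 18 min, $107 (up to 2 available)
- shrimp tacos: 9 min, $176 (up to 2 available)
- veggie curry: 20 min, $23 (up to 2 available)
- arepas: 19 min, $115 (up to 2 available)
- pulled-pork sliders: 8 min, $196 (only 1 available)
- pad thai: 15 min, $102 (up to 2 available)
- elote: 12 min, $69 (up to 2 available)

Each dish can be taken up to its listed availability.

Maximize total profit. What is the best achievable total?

906

Taking the top-ratio dishes first gives smash burger + 2×shrimp tacos + pulled-pork sliders + 2×pad thai for 893 (70 min).
Dropping pad thai frees 15 min; slotting in arepas (19 min) lifts the total to 906 at 74 min.
Every other selection either busts 76 min or exceeds an availability limit or fails to beat 906.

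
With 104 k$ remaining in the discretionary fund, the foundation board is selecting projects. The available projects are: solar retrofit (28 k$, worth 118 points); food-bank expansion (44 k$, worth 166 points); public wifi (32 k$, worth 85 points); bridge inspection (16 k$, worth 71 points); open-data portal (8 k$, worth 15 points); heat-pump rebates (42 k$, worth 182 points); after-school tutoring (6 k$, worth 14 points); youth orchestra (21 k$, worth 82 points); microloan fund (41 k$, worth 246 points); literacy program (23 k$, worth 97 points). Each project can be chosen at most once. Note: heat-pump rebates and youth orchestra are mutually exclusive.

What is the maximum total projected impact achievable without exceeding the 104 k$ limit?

499

Density check — microloan fund 6.00, bridge inspection 4.44, heat-pump rebates 4.33 are the best per k$.
Bridge inspection + heat-pump rebates + microloan fund uses 99 of the 104 k$ and totals 499.
The spare 5 k$ is too small for any remaining project, and no feasible exchange beats 499.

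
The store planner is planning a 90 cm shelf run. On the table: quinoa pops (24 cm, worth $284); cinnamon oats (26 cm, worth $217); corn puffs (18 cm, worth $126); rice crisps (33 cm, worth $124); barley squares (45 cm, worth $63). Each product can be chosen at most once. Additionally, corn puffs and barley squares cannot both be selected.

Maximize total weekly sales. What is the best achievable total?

Quinoa pops + cinnamon oats + corn puffs uses 68 of the 90 cm and totals 627.
Every other selection either busts 90 cm or breaks a pairing rule or fails to beat 627.

627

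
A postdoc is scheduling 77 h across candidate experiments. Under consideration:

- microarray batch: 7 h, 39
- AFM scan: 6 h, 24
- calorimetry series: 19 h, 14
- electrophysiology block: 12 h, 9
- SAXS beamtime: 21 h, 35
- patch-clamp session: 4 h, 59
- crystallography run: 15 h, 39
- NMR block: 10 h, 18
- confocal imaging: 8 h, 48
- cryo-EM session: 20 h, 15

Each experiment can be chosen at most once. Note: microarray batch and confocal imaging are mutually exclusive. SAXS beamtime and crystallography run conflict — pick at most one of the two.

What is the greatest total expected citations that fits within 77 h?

Ranking by ratio (expected citations/h): patch-clamp session 14.75, confocal imaging 6.00, microarray batch 5.57, AFM scan 4.00.
Best packing: AFM scan + electrophysiology block + patch-clamp session + crystallography run + NMR block + confocal imaging + cryo-EM session — 75 h, 212 total.
Next best is AFM scan + calorimetry series + electrophysiology block + patch-clamp session + crystallography run + NMR block + confocal imaging at 211 (74 h) — short by 1.

212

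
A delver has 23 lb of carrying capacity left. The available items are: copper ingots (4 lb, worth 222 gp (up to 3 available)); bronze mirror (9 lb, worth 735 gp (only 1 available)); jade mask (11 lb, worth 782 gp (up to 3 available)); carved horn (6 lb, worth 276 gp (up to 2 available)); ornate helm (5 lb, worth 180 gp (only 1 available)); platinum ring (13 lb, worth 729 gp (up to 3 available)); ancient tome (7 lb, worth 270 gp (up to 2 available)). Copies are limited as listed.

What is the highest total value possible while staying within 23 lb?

The ratio heuristic lands on bronze mirror + jade mask (1517) but leaves 3 lb idle.
The 9 lb tied up in bronze mirror is better spent on jade mask — total rises to 1564 (22 lb).
Every other selection either busts 23 lb or exceeds an availability limit or fails to beat 1564.

1564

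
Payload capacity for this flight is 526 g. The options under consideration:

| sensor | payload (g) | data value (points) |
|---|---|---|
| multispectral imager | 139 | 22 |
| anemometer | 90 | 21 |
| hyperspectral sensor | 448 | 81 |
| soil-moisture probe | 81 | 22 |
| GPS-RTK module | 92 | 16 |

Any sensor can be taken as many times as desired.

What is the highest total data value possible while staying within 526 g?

Best packing: 6×soil-moisture probe — 486 g, 132 total.
Every other selection either busts 526 g or fails to beat 132.

132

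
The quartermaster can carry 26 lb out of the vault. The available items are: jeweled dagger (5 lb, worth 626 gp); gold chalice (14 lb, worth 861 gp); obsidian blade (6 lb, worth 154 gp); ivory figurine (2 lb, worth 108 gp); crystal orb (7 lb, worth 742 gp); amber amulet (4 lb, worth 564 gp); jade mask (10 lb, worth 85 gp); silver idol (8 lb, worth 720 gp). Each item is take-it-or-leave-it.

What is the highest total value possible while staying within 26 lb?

Ranking by ratio (value/lb): amber amulet 141.00, jeweled dagger 125.20, crystal orb 106.00.
Taking jeweled dagger + ivory figurine + crystal orb + amber amulet + silver idol: 26 lb used, 2760 in value.

2760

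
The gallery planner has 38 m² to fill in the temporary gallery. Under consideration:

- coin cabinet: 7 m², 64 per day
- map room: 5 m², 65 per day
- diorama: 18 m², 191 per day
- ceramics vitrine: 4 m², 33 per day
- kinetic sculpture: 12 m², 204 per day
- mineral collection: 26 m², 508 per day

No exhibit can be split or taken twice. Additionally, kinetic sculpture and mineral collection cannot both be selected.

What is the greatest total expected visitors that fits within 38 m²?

Density check — mineral collection 19.54, kinetic sculpture 17.00, map room 13.00 are the best per m².
Coin cabinet + map room + mineral collection uses 38 of the 38 m² and totals 637.
The closest alternative, map room + ceramics vitrine + mineral collection, reaches only 606.

637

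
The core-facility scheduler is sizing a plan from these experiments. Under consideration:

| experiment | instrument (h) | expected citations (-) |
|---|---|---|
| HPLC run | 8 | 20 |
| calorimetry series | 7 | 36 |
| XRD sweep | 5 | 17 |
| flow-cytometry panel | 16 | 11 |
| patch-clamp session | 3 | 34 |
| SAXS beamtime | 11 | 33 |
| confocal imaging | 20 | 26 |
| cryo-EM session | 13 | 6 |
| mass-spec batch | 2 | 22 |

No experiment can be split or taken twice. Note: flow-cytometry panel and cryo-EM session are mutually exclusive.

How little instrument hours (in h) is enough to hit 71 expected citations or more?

Look for the lowest-instrument combination reaching 71.
XRD sweep + patch-clamp session + mass-spec batch: 73 expected citations at 10 h.
Below 10 h the best achievable stays under 71.

10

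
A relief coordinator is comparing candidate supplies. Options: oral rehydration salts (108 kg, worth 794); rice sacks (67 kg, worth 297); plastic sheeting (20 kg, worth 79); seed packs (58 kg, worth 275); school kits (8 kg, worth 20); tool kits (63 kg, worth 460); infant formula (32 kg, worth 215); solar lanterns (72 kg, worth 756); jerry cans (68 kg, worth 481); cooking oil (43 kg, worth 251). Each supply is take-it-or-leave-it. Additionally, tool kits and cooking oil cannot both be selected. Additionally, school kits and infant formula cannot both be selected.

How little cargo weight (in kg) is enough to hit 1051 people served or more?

135

Minimise kg subject to total people served ≥ 1051.
Taking tool kits + solar lanterns gives 1216 (≥ 1051) for 135 kg.
Any bundle with less than 135 kg falls short of 1051.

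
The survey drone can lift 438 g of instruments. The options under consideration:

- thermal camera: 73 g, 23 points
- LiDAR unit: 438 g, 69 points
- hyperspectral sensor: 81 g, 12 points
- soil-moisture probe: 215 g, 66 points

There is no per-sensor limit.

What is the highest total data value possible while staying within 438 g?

138

By data value per g: thermal camera 0.32, soil-moisture probe 0.31, LiDAR unit 0.16 lead.
The ratio ordering already packs tightly: 6×thermal camera, 438 g, 138.
That's the maximum — no swap from here does better than 138.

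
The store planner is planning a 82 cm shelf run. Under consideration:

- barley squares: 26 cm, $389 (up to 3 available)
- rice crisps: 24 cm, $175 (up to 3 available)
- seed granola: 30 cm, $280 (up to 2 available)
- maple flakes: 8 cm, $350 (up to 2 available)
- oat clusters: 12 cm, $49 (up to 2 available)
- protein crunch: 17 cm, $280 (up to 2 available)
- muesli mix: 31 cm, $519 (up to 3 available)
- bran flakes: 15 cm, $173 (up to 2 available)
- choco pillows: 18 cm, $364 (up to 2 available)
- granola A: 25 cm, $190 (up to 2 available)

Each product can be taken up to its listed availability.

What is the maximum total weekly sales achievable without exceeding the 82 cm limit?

1863

Ranking by ratio (weekly sales/cm): maple flakes 43.75, choco pillows 20.22, muesli mix 16.74.
Greedy by ratio would take 2×maple flakes + oat clusters + protein crunch + 2×choco pillows: 81 cm used, total 1757.
Dropping oat clusters and choco pillows frees 30 cm; slotting in muesli mix (31 cm) lifts the total to 1863 at 82 cm.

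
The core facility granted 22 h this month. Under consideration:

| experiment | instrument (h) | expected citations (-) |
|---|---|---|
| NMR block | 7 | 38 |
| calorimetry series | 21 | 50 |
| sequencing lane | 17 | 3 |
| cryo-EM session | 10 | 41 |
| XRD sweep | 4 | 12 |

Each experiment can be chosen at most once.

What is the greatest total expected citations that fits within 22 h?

91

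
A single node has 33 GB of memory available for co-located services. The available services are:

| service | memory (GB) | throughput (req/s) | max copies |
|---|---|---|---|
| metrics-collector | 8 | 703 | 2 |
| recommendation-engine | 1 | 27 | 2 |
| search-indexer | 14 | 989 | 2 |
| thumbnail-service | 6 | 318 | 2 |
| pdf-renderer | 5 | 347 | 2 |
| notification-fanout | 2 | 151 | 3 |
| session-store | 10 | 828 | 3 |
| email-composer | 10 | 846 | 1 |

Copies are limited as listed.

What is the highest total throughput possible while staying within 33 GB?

Taking the top-ratio services first gives 2×metrics-collector + recommendation-engine + 3×notification-fanout + email-composer for 2732 (33 GB).
The 5 GB tied up in recommendation-engine and 2×notification-fanout is better spent on pdf-renderer — total rises to 2750 (33 GB).
Every other selection either busts 33 GB or exceeds an availability limit or fails to beat 2750.

2750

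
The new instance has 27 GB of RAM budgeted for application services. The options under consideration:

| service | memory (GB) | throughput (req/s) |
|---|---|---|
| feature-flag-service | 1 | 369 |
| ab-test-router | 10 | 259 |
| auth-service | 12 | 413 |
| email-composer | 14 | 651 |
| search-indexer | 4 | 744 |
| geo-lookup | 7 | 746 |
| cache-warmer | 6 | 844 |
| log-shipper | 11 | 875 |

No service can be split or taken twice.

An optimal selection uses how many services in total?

4

Optimal total is 2834.
For example feature-flag-service + geo-lookup + cache-warmer + log-shipper achieves it, using 25 GB.
All optima have 4 services.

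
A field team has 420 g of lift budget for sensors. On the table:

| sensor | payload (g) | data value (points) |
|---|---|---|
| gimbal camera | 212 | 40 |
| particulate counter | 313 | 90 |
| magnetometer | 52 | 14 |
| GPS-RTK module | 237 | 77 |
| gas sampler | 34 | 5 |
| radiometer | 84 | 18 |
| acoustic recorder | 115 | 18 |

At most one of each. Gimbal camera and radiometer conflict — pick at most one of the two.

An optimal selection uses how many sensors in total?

Best achievable data value is 114.
For example magnetometer + GPS-RTK module + gas sampler + radiometer achieves it, using 407 g.
Any selection reaching 114 contains exactly 4 sensors.

4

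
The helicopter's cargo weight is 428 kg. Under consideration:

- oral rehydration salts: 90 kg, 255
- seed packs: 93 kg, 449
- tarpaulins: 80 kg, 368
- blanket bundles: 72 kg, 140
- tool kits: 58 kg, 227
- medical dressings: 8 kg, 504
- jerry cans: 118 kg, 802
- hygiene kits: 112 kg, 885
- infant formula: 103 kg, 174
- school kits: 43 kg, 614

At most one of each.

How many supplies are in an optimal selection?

Best achievable people served is 3400.
One optimal bundle: tarpaulins + tool kits + medical dressings + jerry cans + hygiene kits + school kits (419 kg).
Any selection reaching 3400 contains exactly 6 supplies.

6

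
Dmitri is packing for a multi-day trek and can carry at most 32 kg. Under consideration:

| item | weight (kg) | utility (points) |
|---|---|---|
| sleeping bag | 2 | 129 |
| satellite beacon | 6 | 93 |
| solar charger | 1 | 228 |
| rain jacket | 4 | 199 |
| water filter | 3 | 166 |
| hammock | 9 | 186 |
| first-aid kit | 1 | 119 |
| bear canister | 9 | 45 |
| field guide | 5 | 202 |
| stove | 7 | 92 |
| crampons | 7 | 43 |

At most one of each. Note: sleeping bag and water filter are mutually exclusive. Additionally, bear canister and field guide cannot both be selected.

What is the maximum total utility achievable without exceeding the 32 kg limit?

Taking satellite beacon + solar charger + rain jacket + water filter + hammock + first-aid kit + field guide: 29 kg used, 1193 in utility.
Every other selection either busts 32 kg or breaks a pairing rule or fails to beat 1193.

1193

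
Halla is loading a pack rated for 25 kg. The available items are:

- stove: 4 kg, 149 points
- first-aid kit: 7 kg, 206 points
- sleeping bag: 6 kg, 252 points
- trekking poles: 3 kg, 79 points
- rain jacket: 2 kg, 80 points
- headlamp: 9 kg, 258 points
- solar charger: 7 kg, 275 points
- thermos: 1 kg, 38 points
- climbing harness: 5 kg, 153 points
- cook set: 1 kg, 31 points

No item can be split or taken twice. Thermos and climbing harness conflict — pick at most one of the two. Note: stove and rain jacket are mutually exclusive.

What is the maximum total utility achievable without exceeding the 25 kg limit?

Best packing: stove + first-aid kit + sleeping bag + solar charger + thermos — 25 kg, 920 total.
Every other selection either busts 25 kg or breaks a pairing rule or fails to beat 920.

920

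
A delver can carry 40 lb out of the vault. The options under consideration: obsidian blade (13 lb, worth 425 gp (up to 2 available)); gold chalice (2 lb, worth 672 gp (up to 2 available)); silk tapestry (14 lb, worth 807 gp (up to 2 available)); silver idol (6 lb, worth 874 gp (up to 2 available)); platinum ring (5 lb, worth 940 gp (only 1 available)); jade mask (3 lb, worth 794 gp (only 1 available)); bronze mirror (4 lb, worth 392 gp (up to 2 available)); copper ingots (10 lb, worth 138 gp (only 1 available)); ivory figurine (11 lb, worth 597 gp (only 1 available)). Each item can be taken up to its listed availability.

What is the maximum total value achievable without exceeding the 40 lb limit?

5815

Ranking by ratio (value/lb): gold chalice 336.00, jade mask 264.67, platinum ring 188.00, silver idol 145.67.
Greedy by ratio would take 2×gold chalice + 2×silver idol + platinum ring + jade mask + 2×bronze mirror: 32 lb used, total 5610.
Replace bronze mirror with ivory figurine: the trade gains 205 net, giving 5815 at 39 lb.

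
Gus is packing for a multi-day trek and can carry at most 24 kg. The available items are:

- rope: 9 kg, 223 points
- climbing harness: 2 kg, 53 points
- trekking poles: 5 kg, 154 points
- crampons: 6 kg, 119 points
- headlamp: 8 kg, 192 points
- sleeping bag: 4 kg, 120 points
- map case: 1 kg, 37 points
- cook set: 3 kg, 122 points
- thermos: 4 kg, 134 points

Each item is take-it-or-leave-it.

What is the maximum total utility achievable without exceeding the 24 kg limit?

723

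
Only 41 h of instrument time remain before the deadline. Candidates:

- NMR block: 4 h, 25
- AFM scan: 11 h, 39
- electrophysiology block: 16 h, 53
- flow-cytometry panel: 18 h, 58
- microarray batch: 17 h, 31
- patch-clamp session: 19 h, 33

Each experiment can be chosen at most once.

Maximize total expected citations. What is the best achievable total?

136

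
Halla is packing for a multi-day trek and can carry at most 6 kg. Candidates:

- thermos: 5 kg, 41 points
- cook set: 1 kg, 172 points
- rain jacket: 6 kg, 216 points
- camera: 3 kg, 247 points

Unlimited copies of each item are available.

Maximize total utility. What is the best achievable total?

The ratio ordering already packs tightly: 6×cook set, 6 kg, 1032.
Every other selection either busts 6 kg or fails to beat 1032.

1032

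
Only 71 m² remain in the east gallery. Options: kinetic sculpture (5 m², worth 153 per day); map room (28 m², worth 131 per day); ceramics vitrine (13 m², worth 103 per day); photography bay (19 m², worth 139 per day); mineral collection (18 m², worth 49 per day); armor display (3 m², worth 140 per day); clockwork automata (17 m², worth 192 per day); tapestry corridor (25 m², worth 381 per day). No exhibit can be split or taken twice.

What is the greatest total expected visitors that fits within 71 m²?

Greedy by ratio would take kinetic sculpture + ceramics vitrine + armor display + clockwork automata + tapestry corridor: 63 m² used, total 969.
The 13 m² tied up in ceramics vitrine is better spent on photography bay — total rises to 1005 (69 m²).

1005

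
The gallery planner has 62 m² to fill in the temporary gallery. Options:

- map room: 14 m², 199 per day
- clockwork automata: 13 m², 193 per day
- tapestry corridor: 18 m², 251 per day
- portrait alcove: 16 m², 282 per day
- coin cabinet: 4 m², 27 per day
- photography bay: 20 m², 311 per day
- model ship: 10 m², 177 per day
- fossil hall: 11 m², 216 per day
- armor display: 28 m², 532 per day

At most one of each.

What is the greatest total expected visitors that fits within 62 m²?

1118

Taking clockwork automata + model ship + fossil hall + armor display: 62 m² used, 1118 in expected visitors.
An exhaustive check of the 512 subsets confirms 1118.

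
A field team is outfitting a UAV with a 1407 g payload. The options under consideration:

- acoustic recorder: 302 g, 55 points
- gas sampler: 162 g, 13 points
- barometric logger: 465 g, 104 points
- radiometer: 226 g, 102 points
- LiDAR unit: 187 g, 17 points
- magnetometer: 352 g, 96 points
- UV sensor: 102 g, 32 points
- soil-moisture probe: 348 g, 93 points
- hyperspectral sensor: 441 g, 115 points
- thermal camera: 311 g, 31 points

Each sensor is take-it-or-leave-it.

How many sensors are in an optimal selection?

The maximum data value within 1407 g is 406.
One optimal bundle: radiometer + magnetometer + soil-moisture probe + hyperspectral sensor (1367 g).
Every optimal selection uses 4 sensors.

4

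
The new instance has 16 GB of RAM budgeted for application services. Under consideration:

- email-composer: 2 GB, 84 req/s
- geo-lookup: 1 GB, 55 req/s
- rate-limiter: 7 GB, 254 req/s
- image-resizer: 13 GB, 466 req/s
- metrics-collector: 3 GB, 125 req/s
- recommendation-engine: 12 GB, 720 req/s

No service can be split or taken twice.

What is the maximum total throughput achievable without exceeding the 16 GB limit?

The ratio heuristic lands on email-composer + geo-lookup + recommendation-engine (859) but leaves 1 GB idle.
Dropping email-composer frees 2 GB; slotting in metrics-collector (3 GB) lifts the total to 900 at 16 GB.

900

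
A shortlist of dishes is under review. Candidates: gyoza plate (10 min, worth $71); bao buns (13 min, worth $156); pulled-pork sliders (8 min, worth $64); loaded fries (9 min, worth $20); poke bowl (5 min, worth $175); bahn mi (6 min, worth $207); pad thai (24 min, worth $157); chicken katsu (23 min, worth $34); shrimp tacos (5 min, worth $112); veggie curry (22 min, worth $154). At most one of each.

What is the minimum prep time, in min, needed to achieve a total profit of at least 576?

Look for the lowest-prep combination reaching 576.
bao buns + poke bowl + bahn mi + shrimp tacos: 650 profit at 29 min.
No combination under 29 min hits 576.

29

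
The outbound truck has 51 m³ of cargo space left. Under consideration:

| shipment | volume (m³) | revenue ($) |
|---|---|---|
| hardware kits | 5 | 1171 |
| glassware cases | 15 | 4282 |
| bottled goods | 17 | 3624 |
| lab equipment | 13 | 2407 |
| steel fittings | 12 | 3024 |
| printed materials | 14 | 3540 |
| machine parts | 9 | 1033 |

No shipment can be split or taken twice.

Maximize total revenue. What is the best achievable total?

12617

Ranking by ratio (revenue/m³): glassware cases 285.47, printed materials 252.86, steel fittings 252.00, hardware kits 234.20.
Greedy by ratio would take hardware kits + glassware cases + steel fittings + printed materials: 46 m³ used, total 12017.
The 12 m³ tied up in steel fittings is better spent on bottled goods — total rises to 12617 (51 m³).
Runner-up hardware kits + glassware cases + bottled goods + steel fittings tops out at 12101.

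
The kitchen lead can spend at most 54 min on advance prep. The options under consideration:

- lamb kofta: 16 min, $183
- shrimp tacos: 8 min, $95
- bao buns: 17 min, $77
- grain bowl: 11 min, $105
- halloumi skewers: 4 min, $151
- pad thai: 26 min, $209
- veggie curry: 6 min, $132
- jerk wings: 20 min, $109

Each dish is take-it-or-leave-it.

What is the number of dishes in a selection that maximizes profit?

4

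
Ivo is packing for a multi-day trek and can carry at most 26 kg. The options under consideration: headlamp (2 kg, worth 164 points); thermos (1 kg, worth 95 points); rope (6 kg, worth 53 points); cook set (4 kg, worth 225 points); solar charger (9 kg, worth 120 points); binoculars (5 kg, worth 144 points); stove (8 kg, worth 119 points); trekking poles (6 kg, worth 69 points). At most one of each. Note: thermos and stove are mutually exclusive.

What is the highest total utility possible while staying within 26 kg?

750

Taking headlamp + thermos + rope + cook set + binoculars + trekking poles: 24 kg used, 750 in utility.
The closest alternative, headlamp + thermos + cook set + solar charger + binoculars, reaches only 748.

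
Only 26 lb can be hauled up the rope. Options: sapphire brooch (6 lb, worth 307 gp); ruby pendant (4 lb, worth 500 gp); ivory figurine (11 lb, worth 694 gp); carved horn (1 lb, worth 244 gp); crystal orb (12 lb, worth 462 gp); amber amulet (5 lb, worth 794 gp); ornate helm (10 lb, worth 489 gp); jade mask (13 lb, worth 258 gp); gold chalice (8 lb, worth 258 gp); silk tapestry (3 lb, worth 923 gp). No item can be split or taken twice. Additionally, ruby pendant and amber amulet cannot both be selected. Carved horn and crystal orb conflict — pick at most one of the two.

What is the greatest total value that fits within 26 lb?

2962

Density check — silk tapestry 307.67, carved horn 244.00, amber amulet 158.80 are the best per lb.
Taking sapphire brooch + ivory figurine + carved horn + amber amulet + silk tapestry: 26 lb used, 2962 in value.
The closest alternative, sapphire brooch + carved horn + amber amulet + ornate helm + silk tapestry, reaches only 2757.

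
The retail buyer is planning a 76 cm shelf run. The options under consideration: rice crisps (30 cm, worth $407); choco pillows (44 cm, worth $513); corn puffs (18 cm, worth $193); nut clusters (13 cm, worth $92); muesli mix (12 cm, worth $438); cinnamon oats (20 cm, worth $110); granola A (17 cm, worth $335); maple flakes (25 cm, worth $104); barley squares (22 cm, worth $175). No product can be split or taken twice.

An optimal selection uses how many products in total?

Best achievable weekly sales is 1286.
For example choco pillows + muesli mix + granola A achieves it, using 73 cm.
All optima have 3 products.

3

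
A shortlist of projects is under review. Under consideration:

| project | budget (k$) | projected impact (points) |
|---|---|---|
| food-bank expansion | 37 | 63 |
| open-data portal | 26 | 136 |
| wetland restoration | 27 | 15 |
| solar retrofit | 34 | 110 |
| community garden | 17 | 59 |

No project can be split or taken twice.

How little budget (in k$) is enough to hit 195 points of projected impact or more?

Look for the lowest-budget combination reaching 195.
open-data portal + community garden: 195 projected impact at 43 k$.
Any bundle with less than 43 k$ falls short of 195.

43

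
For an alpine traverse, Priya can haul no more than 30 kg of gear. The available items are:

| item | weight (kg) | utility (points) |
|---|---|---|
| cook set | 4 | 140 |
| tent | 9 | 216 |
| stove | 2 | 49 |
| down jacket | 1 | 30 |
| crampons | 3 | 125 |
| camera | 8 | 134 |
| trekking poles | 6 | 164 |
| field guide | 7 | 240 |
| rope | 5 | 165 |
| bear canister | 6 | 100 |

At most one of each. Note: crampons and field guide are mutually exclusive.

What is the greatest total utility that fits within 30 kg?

889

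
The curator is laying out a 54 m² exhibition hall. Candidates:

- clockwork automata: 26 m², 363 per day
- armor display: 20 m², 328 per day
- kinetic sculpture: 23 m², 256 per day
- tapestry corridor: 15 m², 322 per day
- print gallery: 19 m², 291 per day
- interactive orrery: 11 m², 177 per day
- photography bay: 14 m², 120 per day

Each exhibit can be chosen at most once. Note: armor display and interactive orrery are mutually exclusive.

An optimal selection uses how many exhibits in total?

Best achievable expected visitors is 941.
One optimal bundle: armor display + tapestry corridor + print gallery (54 m²).
Every optimal selection uses 3 exhibits.

3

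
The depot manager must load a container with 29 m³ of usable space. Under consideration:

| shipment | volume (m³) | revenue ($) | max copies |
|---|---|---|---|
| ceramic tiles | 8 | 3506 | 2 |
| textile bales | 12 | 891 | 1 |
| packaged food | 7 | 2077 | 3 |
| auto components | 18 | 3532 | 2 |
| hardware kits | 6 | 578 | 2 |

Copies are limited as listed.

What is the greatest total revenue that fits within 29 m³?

9737

A density-first pass picks 2×ceramic tiles + packaged food + hardware kits — 9667 at 29 m³.
The 14 m³ tied up in ceramic tiles and hardware kits is better spent on 2×packaged food — total rises to 9737 (29 m³).
Every other selection either busts 29 m³ or exceeds an availability limit or fails to beat 9737.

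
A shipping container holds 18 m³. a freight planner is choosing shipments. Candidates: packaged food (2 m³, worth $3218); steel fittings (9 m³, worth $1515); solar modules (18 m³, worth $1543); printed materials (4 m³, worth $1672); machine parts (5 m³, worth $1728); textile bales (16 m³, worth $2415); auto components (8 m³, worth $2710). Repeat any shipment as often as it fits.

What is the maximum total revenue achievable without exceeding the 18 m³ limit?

9×packaged food uses 18 of the 18 m³ and totals 28962.
No other feasible combination exceeds 28962.

28962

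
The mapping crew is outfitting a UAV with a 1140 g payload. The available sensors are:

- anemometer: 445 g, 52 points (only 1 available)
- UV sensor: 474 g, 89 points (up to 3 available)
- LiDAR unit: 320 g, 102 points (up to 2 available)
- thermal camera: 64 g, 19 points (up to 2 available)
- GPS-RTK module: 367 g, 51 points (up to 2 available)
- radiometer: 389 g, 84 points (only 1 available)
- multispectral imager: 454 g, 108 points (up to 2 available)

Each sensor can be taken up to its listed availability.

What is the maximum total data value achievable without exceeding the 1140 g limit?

312

By data value per g: LiDAR unit 0.32, thermal camera 0.30, multispectral imager 0.24 lead.
Filling by ratio: 2×LiDAR unit + 2×thermal camera + GPS-RTK module for 293, with 5 g left unused.
Dropping 2×thermal camera and GPS-RTK module frees 495 g; slotting in multispectral imager (454 g) lifts the total to 312 at 1094 g.
That's the maximum — no swap from here does better than 312.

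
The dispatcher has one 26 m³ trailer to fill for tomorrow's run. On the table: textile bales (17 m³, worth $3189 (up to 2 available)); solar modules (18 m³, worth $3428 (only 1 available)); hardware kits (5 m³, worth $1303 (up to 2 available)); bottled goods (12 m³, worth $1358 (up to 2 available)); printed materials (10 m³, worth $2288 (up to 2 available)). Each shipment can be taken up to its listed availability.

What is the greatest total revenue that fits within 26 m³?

A density-first pass picks 2×hardware kits + printed materials — 4894 at 20 m³.
The 5 m³ tied up in hardware kits is better spent on printed materials — total rises to 5879 (25 m³).
The spare 1 m³ is too small for any remaining shipment, and no exchange beats 5879.

5879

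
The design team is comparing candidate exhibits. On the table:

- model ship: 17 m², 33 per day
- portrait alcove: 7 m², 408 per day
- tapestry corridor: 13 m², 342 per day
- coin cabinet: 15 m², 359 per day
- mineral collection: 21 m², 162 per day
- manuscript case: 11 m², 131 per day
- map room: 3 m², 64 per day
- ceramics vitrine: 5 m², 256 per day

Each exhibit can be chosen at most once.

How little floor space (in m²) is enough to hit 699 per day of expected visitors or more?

15

Look for the lowest-floor combination reaching 699.
Taking portrait alcove + map room + ceramics vitrine gives 728 (≥ 699) for 15 m².
Any bundle with less than 15 m² falls short of 699.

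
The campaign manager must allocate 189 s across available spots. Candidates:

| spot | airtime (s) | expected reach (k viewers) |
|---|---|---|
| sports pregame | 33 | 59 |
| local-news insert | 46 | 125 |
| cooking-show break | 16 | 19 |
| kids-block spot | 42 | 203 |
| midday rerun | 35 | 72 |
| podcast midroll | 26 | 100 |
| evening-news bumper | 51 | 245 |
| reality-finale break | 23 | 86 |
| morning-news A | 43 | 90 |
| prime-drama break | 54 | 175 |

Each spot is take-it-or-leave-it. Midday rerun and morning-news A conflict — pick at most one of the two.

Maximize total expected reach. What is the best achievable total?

759

Ranking by ratio (expected reach/s): kids-block spot 4.83, evening-news bumper 4.80, podcast midroll 3.85.
The ratio ordering already packs tightly: local-news insert + kids-block spot + podcast midroll + evening-news bumper + reality-finale break, 188 s, 759.
That's the maximum — no feasible swap from here does better than 759.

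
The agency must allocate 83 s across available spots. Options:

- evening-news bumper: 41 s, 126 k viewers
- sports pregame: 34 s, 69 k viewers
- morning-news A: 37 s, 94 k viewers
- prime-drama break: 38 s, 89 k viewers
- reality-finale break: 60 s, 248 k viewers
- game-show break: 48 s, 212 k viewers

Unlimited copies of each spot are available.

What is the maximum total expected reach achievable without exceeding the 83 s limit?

281

Ranking by ratio (expected reach/s): game-show break 4.42, reality-finale break 4.13, evening-news bumper 3.07, morning-news A 2.54.
Best packing: sports pregame + game-show break — 82 s, 281 total.
The spare 1 s is too small for any remaining spot, and no exchange beats 281.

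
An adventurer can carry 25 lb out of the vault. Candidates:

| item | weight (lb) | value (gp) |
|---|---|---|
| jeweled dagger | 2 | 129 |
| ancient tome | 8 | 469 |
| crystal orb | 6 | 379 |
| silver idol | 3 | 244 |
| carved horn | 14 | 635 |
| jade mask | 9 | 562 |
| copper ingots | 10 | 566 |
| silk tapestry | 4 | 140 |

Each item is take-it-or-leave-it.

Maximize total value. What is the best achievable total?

1539

A density-first pass picks jeweled dagger + crystal orb + silver idol + jade mask + silk tapestry — 1454 at 24 lb.
Dropping silver idol and silk tapestry frees 7 lb; slotting in ancient tome (8 lb) lifts the total to 1539 at 25 lb.
Next best is crystal orb + jade mask + copper ingots at 1507 (25 lb) — short by 32.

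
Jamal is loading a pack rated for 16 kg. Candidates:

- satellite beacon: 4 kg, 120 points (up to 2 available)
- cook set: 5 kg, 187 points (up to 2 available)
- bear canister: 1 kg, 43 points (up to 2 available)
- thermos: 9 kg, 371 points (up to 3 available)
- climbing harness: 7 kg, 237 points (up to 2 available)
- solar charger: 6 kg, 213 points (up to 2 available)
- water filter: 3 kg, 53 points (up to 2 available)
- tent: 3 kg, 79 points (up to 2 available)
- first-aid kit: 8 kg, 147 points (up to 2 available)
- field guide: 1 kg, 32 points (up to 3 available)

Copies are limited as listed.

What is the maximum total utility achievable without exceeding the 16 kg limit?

644

Cook set + 2×bear canister + thermos uses 16 of the 16 kg and totals 644.
That's the maximum — no swap from here does better than 644.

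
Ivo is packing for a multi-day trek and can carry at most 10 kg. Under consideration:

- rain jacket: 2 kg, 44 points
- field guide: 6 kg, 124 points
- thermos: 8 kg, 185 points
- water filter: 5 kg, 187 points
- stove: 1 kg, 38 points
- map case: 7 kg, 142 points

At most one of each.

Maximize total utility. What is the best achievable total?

Ranking by ratio (utility/kg): stove 38.00, water filter 37.40, thermos 23.12.
Taking rain jacket + water filter + stove: 8 kg used, 269 in utility.
The closest alternative, rain jacket + water filter, reaches only 231.

269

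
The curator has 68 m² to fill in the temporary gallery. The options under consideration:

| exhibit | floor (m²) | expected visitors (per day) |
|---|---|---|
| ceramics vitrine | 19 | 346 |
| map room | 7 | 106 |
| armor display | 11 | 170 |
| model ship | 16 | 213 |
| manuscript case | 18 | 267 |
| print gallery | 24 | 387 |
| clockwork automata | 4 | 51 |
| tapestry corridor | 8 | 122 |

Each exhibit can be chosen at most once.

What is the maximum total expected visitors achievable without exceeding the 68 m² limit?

1106

Taking the top-ratio exhibits first gives ceramics vitrine + armor display + print gallery + clockwork automata + tapestry corridor for 1076 (66 m²).
But ceramics vitrine + map room + manuscript case + print gallery fits in 68 m² and reaches 1106.
Runner-up ceramics vitrine + armor display + print gallery + clockwork automata + tapestry corridor tops out at 1076.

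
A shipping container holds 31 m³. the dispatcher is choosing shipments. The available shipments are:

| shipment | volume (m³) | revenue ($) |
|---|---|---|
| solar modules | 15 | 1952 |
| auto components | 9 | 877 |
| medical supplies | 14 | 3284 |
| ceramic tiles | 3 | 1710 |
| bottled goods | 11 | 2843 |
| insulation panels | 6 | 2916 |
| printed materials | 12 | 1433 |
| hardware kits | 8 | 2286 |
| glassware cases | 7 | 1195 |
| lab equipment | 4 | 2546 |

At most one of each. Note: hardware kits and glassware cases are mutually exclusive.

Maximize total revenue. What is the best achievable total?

Best packing: ceramic tiles + bottled goods + insulation panels + glassware cases + lab equipment — 31 m³, 11210 total.
The closest alternative, bottled goods + insulation panels + hardware kits + lab equipment, reaches only 10591.

11210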